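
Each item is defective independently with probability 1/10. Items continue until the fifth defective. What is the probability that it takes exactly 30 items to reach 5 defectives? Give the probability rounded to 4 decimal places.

Y = trial on which the fifth success occurs; negative binomial, r=5, p=0.10.
P(Y=30) = C(29,4) · p^5 · (1−p)^25
= 23751 · 1e-05 · 0.07179 = 0.017051

0.0171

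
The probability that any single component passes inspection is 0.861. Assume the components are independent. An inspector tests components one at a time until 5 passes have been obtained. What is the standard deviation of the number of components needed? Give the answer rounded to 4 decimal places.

0.9683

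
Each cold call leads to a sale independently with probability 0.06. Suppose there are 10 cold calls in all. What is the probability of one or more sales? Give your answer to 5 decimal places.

P(at least one) = 1 − P(none) = 1 − (1 − 0.06)^10
= 1 − 0.5386151 = 0.4613849

0.46138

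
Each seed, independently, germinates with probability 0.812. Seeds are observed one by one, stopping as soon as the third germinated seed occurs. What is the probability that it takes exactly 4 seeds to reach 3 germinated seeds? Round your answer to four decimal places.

0.3020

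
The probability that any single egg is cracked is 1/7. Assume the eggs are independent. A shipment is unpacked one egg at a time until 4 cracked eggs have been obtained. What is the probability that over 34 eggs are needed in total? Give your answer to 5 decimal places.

Needing more than 34 eggs ⇔ fewer than 4 successes in the first 34. With X ~ Binomial(34, 0.142857), P(Y > 34) = P(X ≤ 3).
  k=0: C(34,0)·0.142857^0·0.857143^34 = 0.0052943
  k=1: C(34,1)·0.142857^1·0.857143^33 = 0.0300011
  k=2: C(34,2)·0.142857^2·0.857143^32 = 0.0825030
  k=3: C(34,3)·0.142857^3·0.857143^31 = 0.1466719
P(X ≤ 3) = 0.2644703

0.26447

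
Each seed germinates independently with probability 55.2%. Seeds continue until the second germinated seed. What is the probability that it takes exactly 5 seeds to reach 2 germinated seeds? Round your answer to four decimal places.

0.1096

Y = trial on which the second success occurs; negative binomial, r=2, p=0.552.
P(Y=5) = C(4,1) · p^2 · (1−p)^3
= 4 · 0.3047 · 0.089915 = 0.109590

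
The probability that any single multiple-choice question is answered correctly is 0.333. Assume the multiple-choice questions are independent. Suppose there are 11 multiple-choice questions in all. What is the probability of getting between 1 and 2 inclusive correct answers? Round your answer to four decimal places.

X ~ Binomial(11, 0.333); P(1 ≤ X ≤ 2) = Σ C(11,k) p^k (1−p)^(11−k) over k:
  k=1: C(11,1)·0.333^1·0.667^10 = 0.063840
  k=2: C(11,2)·0.333^2·0.667^9 = 0.159362
Total = 0.223202

0.2232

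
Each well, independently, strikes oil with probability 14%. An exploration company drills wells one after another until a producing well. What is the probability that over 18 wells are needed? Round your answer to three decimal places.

0.066

Y = number of wells to the first success; geometric, p = 0.14.
P(Y > 18) = P(first 18 all fail) = (1−p)^18 = 0.06622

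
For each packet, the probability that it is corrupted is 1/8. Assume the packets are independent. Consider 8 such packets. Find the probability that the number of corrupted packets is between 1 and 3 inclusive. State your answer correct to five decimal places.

0.64514

X ~ Binomial(8, 0.125); P(1 ≤ X ≤ 3) = Σ C(8,k) p^k (1−p)^(8−k) over k:
  k=1: C(8,1)·0.125^1·0.875^7 = 0.3926959
  k=2: C(8,2)·0.125^2·0.875^6 = 0.1963480
  k=3: C(8,3)·0.125^3·0.875^5 = 0.0560994
Total = 0.6451433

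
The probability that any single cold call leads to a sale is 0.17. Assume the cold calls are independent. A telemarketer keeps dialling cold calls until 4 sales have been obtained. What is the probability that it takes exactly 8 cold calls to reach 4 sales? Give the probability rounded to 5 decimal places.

0.01387

Y = trial on which the fourth success occurs; negative binomial, r=4, p=0.17.
P(Y=8) = C(7,3) · p^4 · (1−p)^4
= 35 · 0.00083521 · 0.47458 = 0.0138732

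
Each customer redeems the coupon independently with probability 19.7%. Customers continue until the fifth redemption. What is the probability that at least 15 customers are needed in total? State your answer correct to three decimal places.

0.877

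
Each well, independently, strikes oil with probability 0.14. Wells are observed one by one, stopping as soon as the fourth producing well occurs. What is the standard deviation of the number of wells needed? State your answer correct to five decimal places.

13.24803

Y = total wells until the fourth success; negative binomial with r=4, p=0.14.
SD(Y) = √[r(1−p)/p²] = √(175.5102041) = 13.2480264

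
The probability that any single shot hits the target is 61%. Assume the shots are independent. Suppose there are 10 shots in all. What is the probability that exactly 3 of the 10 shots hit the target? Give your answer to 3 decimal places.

X ~ Binomial(n=10, p=0.61).
P(X=3) = C(10,3) · p^3 · (1−p)^7
= 120 · 0.22698 · 0.0013723 = 0.03738

0.037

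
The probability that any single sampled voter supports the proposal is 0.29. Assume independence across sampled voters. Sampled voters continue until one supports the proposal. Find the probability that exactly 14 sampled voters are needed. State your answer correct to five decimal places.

Geometric (trials to first success), p = 0.29.
P(Y = 14) = (1−p)^13 · p = 0.011651 · 0.29 = 0.0033788

0.00338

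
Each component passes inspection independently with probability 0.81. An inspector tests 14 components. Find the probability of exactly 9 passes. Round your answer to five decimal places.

X ~ Binomial(n=14, p=0.81).
P(X=9) = C(14,9) · p^9 · (1−p)^5
= 2002 · 0.15009 · 0.00024761 = 0.0744042

0.07440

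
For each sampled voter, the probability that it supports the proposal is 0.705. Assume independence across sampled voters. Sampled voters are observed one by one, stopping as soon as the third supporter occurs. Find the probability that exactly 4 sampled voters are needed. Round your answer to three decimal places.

0.310

Y = trial on which the third success occurs; negative binomial, r=3, p=0.705.
P(Y=4) = C(3,2) · p^3 · (1−p)^1
= 3 · 0.3504 · 0.295 = 0.31011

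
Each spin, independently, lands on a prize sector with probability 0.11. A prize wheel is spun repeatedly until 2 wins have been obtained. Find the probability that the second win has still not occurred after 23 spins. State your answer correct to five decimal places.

Needing more than 23 spins ⇔ fewer than 2 successes in the first 23. With X ~ Binomial(23, 0.11), P(Y > 23) = P(X ≤ 1).
  k=0: C(23,0)·0.11^0·0.89^23 = 0.0685441
  k=1: C(23,1)·0.11^1·0.89^22 = 0.1948501
P(X ≤ 1) = 0.2633942

0.26339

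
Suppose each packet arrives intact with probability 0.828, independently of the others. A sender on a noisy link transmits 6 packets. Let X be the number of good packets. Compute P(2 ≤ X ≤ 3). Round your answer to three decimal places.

X ~ Binomial(6, 0.828); P(2 ≤ X ≤ 3) = Σ C(6,k) p^k (1−p)^(6−k) over k:
  k=2: C(6,2)·0.828^2·0.172^4 = 0.00900
  k=3: C(6,3)·0.828^3·0.172^3 = 0.05777
Total = 0.06677

0.067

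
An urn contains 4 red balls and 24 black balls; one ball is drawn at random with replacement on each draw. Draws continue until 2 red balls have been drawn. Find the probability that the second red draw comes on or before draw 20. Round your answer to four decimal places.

0.8014

Finishing within 20 draws ⇔ at least 2 successes in the first 20. With X ~ Binomial(20, 0.142857), P(Y ≤ 20) = 1 − P(X ≤ 1).
  k=0: C(20,0)·0.142857^0·0.857143^20 = 0.045821
  k=1: C(20,1)·0.142857^1·0.857143^19 = 0.152737
1 − 0.198558 = 0.801442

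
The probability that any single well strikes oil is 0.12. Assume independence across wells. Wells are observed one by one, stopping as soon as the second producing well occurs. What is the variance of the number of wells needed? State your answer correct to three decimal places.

122.222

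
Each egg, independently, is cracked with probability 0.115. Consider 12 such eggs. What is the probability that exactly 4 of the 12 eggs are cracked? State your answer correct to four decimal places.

0.0326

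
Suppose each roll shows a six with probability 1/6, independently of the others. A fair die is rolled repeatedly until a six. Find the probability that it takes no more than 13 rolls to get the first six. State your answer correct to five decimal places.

0.90654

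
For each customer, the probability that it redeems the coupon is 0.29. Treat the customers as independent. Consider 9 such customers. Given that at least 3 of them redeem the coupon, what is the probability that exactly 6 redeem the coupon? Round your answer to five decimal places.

X ~ Binomial(9, 0.29). Want P(X=6 | X≥3) = P(X=6) / P(X≥3).
P(X=6) = C(9,6)·0.29^6·0.71^3 = 0.0178831
P(X≥3) = 1 − 0.0458485 − 0.1685417 − 0.2753639 = 0.5102460
Ratio = 0.0178831 / 0.5102460 = 0.0350480

0.03505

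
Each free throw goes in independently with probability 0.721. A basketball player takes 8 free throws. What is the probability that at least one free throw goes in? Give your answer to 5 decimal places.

0.99996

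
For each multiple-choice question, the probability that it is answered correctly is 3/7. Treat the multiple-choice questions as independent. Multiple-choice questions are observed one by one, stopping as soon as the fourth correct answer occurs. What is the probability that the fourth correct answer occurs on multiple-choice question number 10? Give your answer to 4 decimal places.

0.0987

Y = trial on which the fourth success occurs; negative binomial, r=4, p=0.428571.
P(Y=10) = C(9,3) · p^4 · (1−p)^6
= 84 · 0.033736 · 0.034815 = 0.098661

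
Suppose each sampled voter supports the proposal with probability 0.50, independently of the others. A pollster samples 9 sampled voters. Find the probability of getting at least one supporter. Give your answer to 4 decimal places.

0.9980

P(at least one) = 1 − P(none) = 1 − (1 − 0.50)^9
= 1 − 0.001953 = 0.998047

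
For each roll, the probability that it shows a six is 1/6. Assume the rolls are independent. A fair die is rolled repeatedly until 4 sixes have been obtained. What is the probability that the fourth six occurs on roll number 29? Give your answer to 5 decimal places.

Y = trial on which the fourth success occurs; negative binomial, r=4, p=0.166667.
P(Y=29) = C(28,3) · p^4 · (1−p)^25
= 3276 · 0.0007716 · 0.010483 = 0.0264977

0.02650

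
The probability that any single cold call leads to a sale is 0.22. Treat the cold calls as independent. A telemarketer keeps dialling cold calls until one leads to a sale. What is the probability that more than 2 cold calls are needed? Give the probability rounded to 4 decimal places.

Y = number of cold calls to the first success; geometric, p = 0.22.
P(Y > 2) = P(first 2 all fail) = (1−p)^2 = 0.608400

0.6084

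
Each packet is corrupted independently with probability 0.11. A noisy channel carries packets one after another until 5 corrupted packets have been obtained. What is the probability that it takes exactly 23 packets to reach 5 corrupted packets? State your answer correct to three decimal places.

0.014

Y = trial on which the fifth success occurs; negative binomial, r=5, p=0.11.
P(Y=23) = C(22,4) · p^5 · (1−p)^18
= 7315 · 1.6105e-05 · 0.12275 = 0.01446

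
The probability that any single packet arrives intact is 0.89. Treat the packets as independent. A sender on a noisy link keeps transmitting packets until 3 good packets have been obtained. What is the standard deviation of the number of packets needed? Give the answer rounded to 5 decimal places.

Y = total packets until the third success; negative binomial with r=3, p=0.89.
SD(Y) = √[r(1−p)/p²] = √(0.4166141) = 0.6454565

0.64546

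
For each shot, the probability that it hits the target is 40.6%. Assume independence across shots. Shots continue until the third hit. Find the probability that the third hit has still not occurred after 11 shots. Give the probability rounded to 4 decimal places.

Needing more than 11 shots ⇔ fewer than 3 successes in the first 11. With X ~ Binomial(11, 0.406), P(Y > 11) = P(X ≤ 2).
  k=0: C(11,0)·0.406^0·0.594^11 = 0.003248
  k=1: C(11,1)·0.406^1·0.594^10 = 0.024422
  k=2: C(11,2)·0.406^2·0.594^9 = 0.083463
P(X ≤ 2) = 0.111133

0.1111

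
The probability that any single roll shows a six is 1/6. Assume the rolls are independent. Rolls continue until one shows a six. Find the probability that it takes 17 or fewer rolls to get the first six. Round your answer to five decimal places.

0.95493

Y = number of rolls to the first success; geometric, p = 0.166667.
P(Y ≤ 17) = 1 − (1−p)^17 = 1 − 0.0450732 = 0.9549268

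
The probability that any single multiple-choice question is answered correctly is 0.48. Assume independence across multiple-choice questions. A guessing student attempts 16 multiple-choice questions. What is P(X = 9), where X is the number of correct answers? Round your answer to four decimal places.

0.1591

X ~ Binomial(n=16, p=0.48).
P(X=9) = C(16,9) · p^9 · (1−p)^7
= 11440 · 0.0013526 · 0.010281 = 0.159082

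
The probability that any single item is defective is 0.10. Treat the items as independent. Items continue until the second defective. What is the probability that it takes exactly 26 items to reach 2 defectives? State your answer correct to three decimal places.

0.020

Y = trial on which the second success occurs; negative binomial, r=2, p=0.10.
P(Y=26) = C(25,1) · p^2 · (1−p)^24
= 25 · 0.01 · 0.079766 = 0.01994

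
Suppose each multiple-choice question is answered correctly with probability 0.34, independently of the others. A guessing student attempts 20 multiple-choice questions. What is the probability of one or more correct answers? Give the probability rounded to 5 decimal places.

P(at least one) = 1 − P(none) = 1 − (1 − 0.34)^20
= 1 − 0.0002460 = 0.9997540

0.99975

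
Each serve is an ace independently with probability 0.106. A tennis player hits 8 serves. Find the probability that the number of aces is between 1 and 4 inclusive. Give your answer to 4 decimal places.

X ~ Binomial(8, 0.106); P(1 ≤ X ≤ 4) = Σ C(8,k) p^k (1−p)^(8−k) over k:
  k=1: C(8,1)·0.106^1·0.894^7 = 0.387042
  k=2: C(8,2)·0.106^2·0.894^6 = 0.160618
  k=3: C(8,3)·0.106^3·0.894^5 = 0.038088
  k=4: C(8,4)·0.106^4·0.894^4 = 0.005645
Total = 0.591394

0.5914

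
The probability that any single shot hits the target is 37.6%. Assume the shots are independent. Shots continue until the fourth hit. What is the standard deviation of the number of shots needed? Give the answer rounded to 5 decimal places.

Y = total shots until the fourth success; negative binomial with r=4, p=0.376.
SD(Y) = √[r(1−p)/p²] = √(17.6550475) = 4.2017910

4.20179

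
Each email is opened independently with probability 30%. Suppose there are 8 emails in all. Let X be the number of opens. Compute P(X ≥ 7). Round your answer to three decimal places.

0.001

X ~ Binomial(8, 0.30); P(X ≥ 7) = Σ C(8,k) p^k (1−p)^(8−k) over k:
  k=7: C(8,7)·0.30^7·0.70^1 = 0.00122
  k=8: C(8,8)·0.30^8·0.70^0 = 0.00007
Total = 0.00129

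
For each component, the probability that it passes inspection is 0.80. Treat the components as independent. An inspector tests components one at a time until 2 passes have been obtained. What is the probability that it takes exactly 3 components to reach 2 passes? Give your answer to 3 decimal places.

Y = trial on which the second success occurs; negative binomial, r=2, p=0.80.
P(Y=3) = C(2,1) · p^2 · (1−p)^1
= 2 · 0.64 · 0.2 = 0.25600

0.256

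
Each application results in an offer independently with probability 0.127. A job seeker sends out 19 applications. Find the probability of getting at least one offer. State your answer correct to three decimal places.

0.924

P(at least one) = 1 − P(none) = 1 − (1 − 0.127)^19
= 1 − 0.07573 = 0.92427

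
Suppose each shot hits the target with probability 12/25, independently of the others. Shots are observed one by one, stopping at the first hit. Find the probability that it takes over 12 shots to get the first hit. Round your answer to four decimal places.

0.0004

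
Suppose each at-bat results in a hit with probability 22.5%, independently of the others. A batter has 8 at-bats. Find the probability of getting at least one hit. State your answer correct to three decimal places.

0.870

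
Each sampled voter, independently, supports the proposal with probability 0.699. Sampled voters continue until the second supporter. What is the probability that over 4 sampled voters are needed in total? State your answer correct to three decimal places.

Needing more than 4 sampled voters ⇔ fewer than 2 successes in the first 4. With X ~ Binomial(4, 0.699), P(Y > 4) = P(X ≤ 1).
  k=0: C(4,0)·0.699^0·0.301^4 = 0.00821
  k=1: C(4,1)·0.699^1·0.301^3 = 0.07625
P(X ≤ 1) = 0.08446

0.084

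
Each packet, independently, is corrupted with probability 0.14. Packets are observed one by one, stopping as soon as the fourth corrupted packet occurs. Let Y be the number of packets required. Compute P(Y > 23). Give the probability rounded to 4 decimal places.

Needing more than 23 packets ⇔ fewer than 4 successes in the first 23. With X ~ Binomial(23, 0.14), P(Y > 23) = P(X ≤ 3).
  k=0: C(23,0)·0.14^0·0.86^23 = 0.031150
  k=1: C(23,1)·0.14^1·0.86^22 = 0.116633
  k=2: C(23,2)·0.14^2·0.86^21 = 0.208855
  k=3: C(23,3)·0.14^3·0.86^20 = 0.237997
P(X ≤ 3) = 0.594635

0.5946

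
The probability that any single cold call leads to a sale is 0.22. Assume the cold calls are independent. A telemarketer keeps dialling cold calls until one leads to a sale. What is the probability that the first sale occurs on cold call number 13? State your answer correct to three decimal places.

0.011

Geometric (trials to first success), p = 0.22.
P(Y = 13) = (1−p)^12 · p = 0.050715 · 0.22 = 0.01116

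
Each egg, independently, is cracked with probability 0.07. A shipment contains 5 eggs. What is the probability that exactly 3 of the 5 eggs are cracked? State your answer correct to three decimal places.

0.003

X ~ Binomial(n=5, p=0.07).
P(X=3) = C(5,3) · p^3 · (1−p)^2
= 10 · 0.000343 · 0.8649 = 0.00297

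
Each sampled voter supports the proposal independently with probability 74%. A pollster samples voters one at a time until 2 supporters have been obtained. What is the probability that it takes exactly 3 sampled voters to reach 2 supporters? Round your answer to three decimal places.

0.285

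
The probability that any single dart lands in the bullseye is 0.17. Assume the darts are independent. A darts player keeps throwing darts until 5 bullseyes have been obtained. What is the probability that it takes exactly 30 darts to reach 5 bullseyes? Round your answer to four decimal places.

0.0320

Y = trial on which the fifth success occurs; negative binomial, r=5, p=0.17.
P(Y=30) = C(29,4) · p^5 · (1−p)^25
= 23751 · 0.00014199 · 0.0094831 = 0.031980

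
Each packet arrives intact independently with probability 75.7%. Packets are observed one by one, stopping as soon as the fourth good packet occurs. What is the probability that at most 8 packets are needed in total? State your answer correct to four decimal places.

Finishing within 8 packets ⇔ at least 4 successes in the first 8. With X ~ Binomial(8, 0.757), P(Y ≤ 8) = 1 − P(X ≤ 3).
  k=0: C(8,0)·0.757^0·0.243^8 = 0.000012
  k=1: C(8,1)·0.757^1·0.243^7 = 0.000303
  k=2: C(8,2)·0.757^2·0.243^6 = 0.003304
  k=3: C(8,3)·0.757^3·0.243^5 = 0.020583
1 − 0.024202 = 0.975798

0.9758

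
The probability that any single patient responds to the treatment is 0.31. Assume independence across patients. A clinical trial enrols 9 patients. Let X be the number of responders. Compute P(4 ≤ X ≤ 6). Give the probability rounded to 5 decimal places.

0.28825

X ~ Binomial(9, 0.31); P(4 ≤ X ≤ 6) = Σ C(9,k) p^k (1−p)^(9−k) over k:
  k=4: C(9,4)·0.31^4·0.69^5 = 0.1819964
  k=5: C(9,5)·0.31^5·0.69^4 = 0.0817665
  k=6: C(9,6)·0.31^6·0.69^3 = 0.0244904
Total = 0.2882533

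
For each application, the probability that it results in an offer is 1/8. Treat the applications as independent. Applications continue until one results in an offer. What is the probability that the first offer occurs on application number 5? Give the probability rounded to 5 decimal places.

Geometric (trials to first success), p = 0.125.
P(Y = 5) = (1−p)^4 · p = 0.58618 · 0.125 = 0.0732727

0.07327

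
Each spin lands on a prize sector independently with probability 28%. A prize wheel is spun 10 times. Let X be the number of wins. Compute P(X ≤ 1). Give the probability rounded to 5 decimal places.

0.18304

X ~ Binomial(10, 0.28); P(X ≤ 1) = Σ C(10,k) p^k (1−p)^(10−k) over k:
  k=0: C(10,0)·0.28^0·0.72^10 = 0.0374391
  k=1: C(10,1)·0.28^1·0.72^9 = 0.1455964
Total = 0.1830354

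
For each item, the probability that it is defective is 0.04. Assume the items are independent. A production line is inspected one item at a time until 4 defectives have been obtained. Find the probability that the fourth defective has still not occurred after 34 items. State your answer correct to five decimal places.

Needing more than 34 items ⇔ fewer than 4 successes in the first 34. With X ~ Binomial(34, 0.04), P(Y > 34) = P(X ≤ 3).
  k=0: C(34,0)·0.04^0·0.96^34 = 0.2495870
  k=1: C(34,1)·0.04^1·0.96^33 = 0.3535816
  k=2: C(34,2)·0.04^2·0.96^32 = 0.2430873
  k=3: C(34,3)·0.04^3·0.96^31 = 0.1080388
P(X ≤ 3) = 0.9542947

0.95429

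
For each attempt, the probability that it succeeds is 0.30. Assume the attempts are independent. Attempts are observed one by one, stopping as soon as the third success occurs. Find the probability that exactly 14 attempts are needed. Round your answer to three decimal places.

0.042

Y = trial on which the third success occurs; negative binomial, r=3, p=0.30.
P(Y=14) = C(13,2) · p^3 · (1−p)^11
= 78 · 0.027 · 0.019773 = 0.04164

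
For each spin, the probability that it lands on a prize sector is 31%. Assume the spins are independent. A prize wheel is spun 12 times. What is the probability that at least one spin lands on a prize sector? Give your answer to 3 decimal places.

0.988

P(at least one) = 1 − P(none) = 1 − (1 − 0.31)^12
= 1 − 0.01165 = 0.98835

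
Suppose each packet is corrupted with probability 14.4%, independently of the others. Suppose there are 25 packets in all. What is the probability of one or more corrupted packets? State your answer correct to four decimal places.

0.9795

P(at least one) = 1 − P(none) = 1 − (1 − 0.144)^25
= 1 − 0.020504 = 0.979496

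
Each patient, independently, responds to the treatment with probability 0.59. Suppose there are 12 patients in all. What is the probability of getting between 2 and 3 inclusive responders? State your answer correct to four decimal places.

0.0179

X ~ Binomial(12, 0.59); P(2 ≤ X ≤ 3) = Σ C(12,k) p^k (1−p)^(12−k) over k:
  k=2: C(12,2)·0.59^2·0.41^10 = 0.003084
  k=3: C(12,3)·0.59^3·0.41^9 = 0.014792
Total = 0.017876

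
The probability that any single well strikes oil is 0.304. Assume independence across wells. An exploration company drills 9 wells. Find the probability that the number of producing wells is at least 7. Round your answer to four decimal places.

X ~ Binomial(9, 0.304); P(X ≥ 7) = Σ C(9,k) p^k (1−p)^(9−k) over k:
  k=7: C(9,7)·0.304^7·0.696^2 = 0.004184
  k=8: C(9,8)·0.304^8·0.696^1 = 0.000457
  k=9: C(9,9)·0.304^9·0.696^0 = 0.000022
Total = 0.004664

0.0047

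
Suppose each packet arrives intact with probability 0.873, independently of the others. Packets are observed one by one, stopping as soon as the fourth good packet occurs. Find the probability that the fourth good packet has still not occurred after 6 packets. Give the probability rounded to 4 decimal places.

0.0304

Needing more than 6 packets ⇔ fewer than 4 successes in the first 6. With X ~ Binomial(6, 0.873), P(Y > 6) = P(X ≤ 3).
  k=0: C(6,0)·0.873^0·0.127^6 = 0.000004
  k=1: C(6,1)·0.873^1·0.127^5 = 0.000173
  k=2: C(6,2)·0.873^2·0.127^4 = 0.002974
  k=3: C(6,3)·0.873^3·0.127^3 = 0.027257
P(X ≤ 3) = 0.030409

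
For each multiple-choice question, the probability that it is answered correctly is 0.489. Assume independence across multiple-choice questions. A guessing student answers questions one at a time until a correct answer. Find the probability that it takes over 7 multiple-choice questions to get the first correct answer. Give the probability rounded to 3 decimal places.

Y = number of multiple-choice questions to the first success; geometric, p = 0.489.
P(Y > 7) = P(first 7 all fail) = (1−p)^7 = 0.00910

0.009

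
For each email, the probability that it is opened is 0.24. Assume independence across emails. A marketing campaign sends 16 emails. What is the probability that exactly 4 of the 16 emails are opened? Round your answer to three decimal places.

0.224

X ~ Binomial(n=16, p=0.24).
P(X=4) = C(16,4) · p^4 · (1−p)^12
= 1820 · 0.0033178 · 0.037133 = 0.22422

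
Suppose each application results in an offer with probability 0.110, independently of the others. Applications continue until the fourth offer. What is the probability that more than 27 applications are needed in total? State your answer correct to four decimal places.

0.6546

Needing more than 27 applications ⇔ fewer than 4 successes in the first 27. With X ~ Binomial(27, 0.11), P(Y > 27) = P(X ≤ 3).
  k=0: C(27,0)·0.11^0·0.89^27 = 0.043006
  k=1: C(27,1)·0.11^1·0.89^26 = 0.143515
  k=2: C(27,2)·0.11^2·0.89^25 = 0.230591
  k=3: C(27,3)·0.11^3·0.89^24 = 0.237500
P(X ≤ 3) = 0.654612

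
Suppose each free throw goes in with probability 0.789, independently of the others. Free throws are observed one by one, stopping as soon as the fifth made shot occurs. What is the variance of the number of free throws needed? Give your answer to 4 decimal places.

1.6947

Y = total free throws until the fifth success; negative binomial with r=5, p=0.789.
Var(Y) = r(1−p)/p² = 5·0.211 / 0.789² = 1.694722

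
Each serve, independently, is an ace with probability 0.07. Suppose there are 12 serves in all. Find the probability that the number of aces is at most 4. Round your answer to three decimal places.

X ~ Binomial(12, 0.07); P(X ≤ 4) = Σ C(12,k) p^k (1−p)^(12−k) over k:
  k=0: C(12,0)·0.07^0·0.93^12 = 0.41860
  k=1: C(12,1)·0.07^1·0.93^11 = 0.37809
  k=2: C(12,2)·0.07^2·0.93^10 = 0.15652
  k=3: C(12,3)·0.07^3·0.93^9 = 0.03927
  k=4: C(12,4)·0.07^4·0.93^8 = 0.00665
Total = 0.99912

0.999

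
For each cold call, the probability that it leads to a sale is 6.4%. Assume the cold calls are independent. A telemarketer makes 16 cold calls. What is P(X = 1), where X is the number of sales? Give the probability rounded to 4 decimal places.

0.3797

X ~ Binomial(n=16, p=0.064).
P(X=1) = C(16,1) · p^1 · (1−p)^15
= 16 · 0.064 · 0.3708 = 0.379697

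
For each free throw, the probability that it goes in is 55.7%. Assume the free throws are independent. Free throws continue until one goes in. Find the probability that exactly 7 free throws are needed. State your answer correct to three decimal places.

0.004

Geometric (trials to first success), p = 0.557.
P(Y = 7) = (1−p)^6 · p = 0.0075583 · 0.557 = 0.00421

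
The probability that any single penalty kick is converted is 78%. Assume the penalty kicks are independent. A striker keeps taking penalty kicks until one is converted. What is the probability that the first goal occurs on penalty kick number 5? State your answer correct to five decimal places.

0.00183

Geometric (trials to first success), p = 0.78.
P(Y = 5) = (1−p)^4 · p = 0.0023426 · 0.78 = 0.0018272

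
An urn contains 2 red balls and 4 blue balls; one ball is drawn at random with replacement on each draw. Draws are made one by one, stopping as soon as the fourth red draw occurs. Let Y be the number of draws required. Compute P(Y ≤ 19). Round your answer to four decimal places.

Finishing within 19 draws ⇔ at least 4 successes in the first 19. With X ~ Binomial(19, 0.333333), P(Y ≤ 19) = 1 − P(X ≤ 3).
  k=0: C(19,0)·0.333333^0·0.666667^19 = 0.000451
  k=1: C(19,1)·0.333333^1·0.666667^18 = 0.004285
  k=2: C(19,2)·0.333333^2·0.666667^17 = 0.019284
  k=3: C(19,3)·0.333333^3·0.666667^16 = 0.054639
1 − 0.078659 = 0.921341

0.9213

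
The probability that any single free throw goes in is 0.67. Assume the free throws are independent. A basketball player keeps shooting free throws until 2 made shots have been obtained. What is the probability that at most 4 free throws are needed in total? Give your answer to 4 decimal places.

Finishing within 4 free throws ⇔ at least 2 successes in the first 4. With X ~ Binomial(4, 0.67), P(Y ≤ 4) = 1 − P(X ≤ 1).
  k=0: C(4,0)·0.67^0·0.33^4 = 0.011859
  k=1: C(4,1)·0.67^1·0.33^3 = 0.096311
1 − 0.108170 = 0.891830

0.8918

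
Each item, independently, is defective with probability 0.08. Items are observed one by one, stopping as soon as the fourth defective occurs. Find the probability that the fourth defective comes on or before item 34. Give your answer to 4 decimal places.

0.2875

Finishing within 34 items ⇔ at least 4 successes in the first 34. With X ~ Binomial(34, 0.08), P(Y ≤ 34) = 1 − P(X ≤ 3).
  k=0: C(34,0)·0.08^0·0.92^34 = 0.058720
  k=1: C(34,1)·0.08^1·0.92^33 = 0.173607
  k=2: C(34,2)·0.08^2·0.92^32 = 0.249088
  k=3: C(34,3)·0.08^3·0.92^31 = 0.231038
1 − 0.712454 = 0.287546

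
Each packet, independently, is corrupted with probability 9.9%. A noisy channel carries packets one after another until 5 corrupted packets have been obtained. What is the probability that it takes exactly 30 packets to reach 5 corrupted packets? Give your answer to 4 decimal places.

Y = trial on which the fifth success occurs; negative binomial, r=5, p=0.099.
P(Y=30) = C(29,4) · p^5 · (1−p)^25
= 23751 · 9.5099e-06 · 0.073811 = 0.016672

0.0167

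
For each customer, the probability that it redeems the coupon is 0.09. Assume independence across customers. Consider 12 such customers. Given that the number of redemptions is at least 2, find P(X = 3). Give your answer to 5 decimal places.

X ~ Binomial(12, 0.09). Want P(X=3 | X≥2) = P(X=3) / P(X≥2).
P(X=3) = C(12,3)·0.09^3·0.91^9 = 0.0686314
P(X≥2) = 1 − 0.3224755 − 0.3827182 = 0.2948064
Ratio = 0.0686314 / 0.2948064 = 0.2328016

0.23280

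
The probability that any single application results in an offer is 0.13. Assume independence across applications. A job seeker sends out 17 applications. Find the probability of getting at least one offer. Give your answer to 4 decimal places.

0.9063

P(at least one) = 1 − P(none) = 1 − (1 − 0.13)^17
= 1 − 0.093719 = 0.906281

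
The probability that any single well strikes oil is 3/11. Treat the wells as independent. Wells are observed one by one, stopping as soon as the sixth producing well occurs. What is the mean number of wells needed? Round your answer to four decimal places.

22.0000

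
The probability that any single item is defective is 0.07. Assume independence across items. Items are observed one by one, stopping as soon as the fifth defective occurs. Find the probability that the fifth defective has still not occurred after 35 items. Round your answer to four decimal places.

Needing more than 35 items ⇔ fewer than 5 successes in the first 35. With X ~ Binomial(35, 0.07), P(Y > 35) = P(X ≤ 4).
  k=0: C(35,0)·0.07^0·0.93^35 = 0.078868
  k=1: C(35,1)·0.07^1·0.93^34 = 0.207772
  k=2: C(35,2)·0.07^2·0.93^33 = 0.265858
  k=3: C(35,3)·0.07^3·0.93^32 = 0.220119
  k=4: C(35,4)·0.07^4·0.93^31 = 0.132545
P(X ≤ 4) = 0.905163

0.9052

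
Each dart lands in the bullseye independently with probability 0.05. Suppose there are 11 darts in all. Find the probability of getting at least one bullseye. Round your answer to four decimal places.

0.4312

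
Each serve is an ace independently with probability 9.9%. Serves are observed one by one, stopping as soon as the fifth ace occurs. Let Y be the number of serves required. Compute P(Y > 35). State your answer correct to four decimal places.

Needing more than 35 serves ⇔ fewer than 5 successes in the first 35. With X ~ Binomial(35, 0.099), P(Y > 35) = P(X ≤ 4).
  k=0: C(35,0)·0.099^0·0.901^35 = 0.026024
  k=1: C(35,1)·0.099^1·0.901^34 = 0.100080
  k=2: C(35,2)·0.099^2·0.901^33 = 0.186941
  k=3: C(35,3)·0.099^3·0.901^32 = 0.225948
  k=4: C(35,4)·0.099^4·0.901^31 = 0.198614
P(X ≤ 4) = 0.737606

0.7376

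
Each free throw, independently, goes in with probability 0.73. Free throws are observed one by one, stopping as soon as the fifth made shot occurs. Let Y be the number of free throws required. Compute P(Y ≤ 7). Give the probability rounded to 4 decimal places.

Finishing within 7 free throws ⇔ at least 5 successes in the first 7. With X ~ Binomial(7, 0.73), P(Y ≤ 7) = 1 − P(X ≤ 4).
  k=0: C(7,0)·0.73^0·0.27^7 = 0.000105
  k=1: C(7,1)·0.73^1·0.27^6 = 0.001980
  k=2: C(7,2)·0.73^2·0.27^5 = 0.016058
  k=3: C(7,3)·0.73^3·0.27^4 = 0.072359
  k=4: C(7,4)·0.73^4·0.27^3 = 0.195637
1 − 0.286138 = 0.713862

0.7139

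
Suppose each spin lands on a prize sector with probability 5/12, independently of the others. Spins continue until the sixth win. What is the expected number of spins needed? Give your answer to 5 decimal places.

14.40000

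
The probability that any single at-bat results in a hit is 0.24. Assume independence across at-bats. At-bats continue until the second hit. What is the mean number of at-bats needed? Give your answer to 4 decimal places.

8.3333

Y = total at-bats until the second success; negative binomial with r=2, p=0.24.
E[Y] = r / p = 2 / 0.24 = 8.333333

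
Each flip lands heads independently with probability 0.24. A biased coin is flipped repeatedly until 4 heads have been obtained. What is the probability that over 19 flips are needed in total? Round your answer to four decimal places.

0.2968

Needing more than 19 flips ⇔ fewer than 4 successes in the first 19. With X ~ Binomial(19, 0.24), P(Y > 19) = P(X ≤ 3).
  k=0: C(19,0)·0.24^0·0.76^19 = 0.005438
  k=1: C(19,1)·0.24^1·0.76^18 = 0.032629
  k=2: C(19,2)·0.24^2·0.76^17 = 0.092736
  k=3: C(19,3)·0.24^3·0.76^16 = 0.165949
P(X ≤ 3) = 0.296753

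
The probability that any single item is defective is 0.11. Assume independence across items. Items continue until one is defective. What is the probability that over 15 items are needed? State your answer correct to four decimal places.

0.1741

Y = number of items to the first success; geometric, p = 0.11.
P(Y > 15) = P(first 15 all fail) = (1−p)^15 = 0.174121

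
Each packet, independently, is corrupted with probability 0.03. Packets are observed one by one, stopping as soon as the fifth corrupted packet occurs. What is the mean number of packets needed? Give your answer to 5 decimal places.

Y = total packets until the fifth success; negative binomial with r=5, p=0.03.
E[Y] = r / p = 5 / 0.03 = 166.6666667

166.66667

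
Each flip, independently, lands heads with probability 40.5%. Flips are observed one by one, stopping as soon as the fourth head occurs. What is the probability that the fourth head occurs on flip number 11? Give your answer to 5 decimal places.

Y = trial on which the fourth success occurs; negative binomial, r=4, p=0.405.
P(Y=11) = C(10,3) · p^4 · (1−p)^7
= 120 · 0.026904 · 0.026401 = 0.0852354

0.08524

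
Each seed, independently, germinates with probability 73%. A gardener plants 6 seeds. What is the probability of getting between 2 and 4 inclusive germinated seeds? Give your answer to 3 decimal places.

0.506

X ~ Binomial(6, 0.73); P(2 ≤ X ≤ 4) = Σ C(6,k) p^k (1−p)^(6−k) over k:
  k=2: C(6,2)·0.73^2·0.27^4 = 0.04248
  k=3: C(6,3)·0.73^3·0.27^3 = 0.15314
  k=4: C(6,4)·0.73^4·0.27^2 = 0.31053
Total = 0.50616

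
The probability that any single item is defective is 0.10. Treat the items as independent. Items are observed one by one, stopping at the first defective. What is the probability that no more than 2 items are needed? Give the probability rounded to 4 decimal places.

0.1900

Y = number of items to the first success; geometric, p = 0.10.
P(Y ≤ 2) = 1 − (1−p)^2 = 1 − 0.810000 = 0.190000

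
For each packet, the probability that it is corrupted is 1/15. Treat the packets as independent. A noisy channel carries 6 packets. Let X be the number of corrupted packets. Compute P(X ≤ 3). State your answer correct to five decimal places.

X ~ Binomial(6, 0.066667); P(X ≤ 3) = Σ C(6,k) p^k (1−p)^(6−k) over k:
  k=0: C(6,0)·0.066667^0·0.933333^6 = 0.6610292
  k=1: C(6,1)·0.066667^1·0.933333^5 = 0.2832982
  k=2: C(6,2)·0.066667^2·0.933333^4 = 0.0505890
  k=3: C(6,3)·0.066667^3·0.933333^3 = 0.0048180
Total = 0.9997344

0.99973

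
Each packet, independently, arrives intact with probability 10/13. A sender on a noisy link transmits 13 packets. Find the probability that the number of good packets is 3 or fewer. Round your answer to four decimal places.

0.0001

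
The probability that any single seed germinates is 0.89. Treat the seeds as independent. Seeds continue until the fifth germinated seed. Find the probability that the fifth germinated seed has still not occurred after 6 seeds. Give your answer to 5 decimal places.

Needing more than 6 seeds ⇔ fewer than 5 successes in the first 6. With X ~ Binomial(6, 0.89), P(Y > 6) = P(X ≤ 4).
  k=0: C(6,0)·0.89^0·0.11^6 = 0.0000018
  k=1: C(6,1)·0.89^1·0.11^5 = 0.0000860
  k=2: C(6,2)·0.89^2·0.11^4 = 0.0017396
  k=3: C(6,3)·0.89^3·0.11^3 = 0.0187663
  k=4: C(6,4)·0.89^4·0.11^2 = 0.1138772
P(X ≤ 4) = 0.1344708

0.13447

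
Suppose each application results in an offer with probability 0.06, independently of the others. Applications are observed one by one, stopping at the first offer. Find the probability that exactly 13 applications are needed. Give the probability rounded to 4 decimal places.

Geometric (trials to first success), p = 0.06.
P(Y = 13) = (1−p)^12 · p = 0.47592 · 0.06 = 0.028555

0.0286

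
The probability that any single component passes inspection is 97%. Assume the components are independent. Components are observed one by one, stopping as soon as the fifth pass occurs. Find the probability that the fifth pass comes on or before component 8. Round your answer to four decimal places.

0.9999

Finishing within 8 components ⇔ at least 5 successes in the first 8. With X ~ Binomial(8, 0.97), P(Y ≤ 8) = 1 − P(X ≤ 4).
  k=0: C(8,0)·0.97^0·0.03^8 = 0.000000
  k=1: C(8,1)·0.97^1·0.03^7 = 0.000000
  k=2: C(8,2)·0.97^2·0.03^6 = 0.000000
  k=3: C(8,3)·0.97^3·0.03^5 = 0.000001
  k=4: C(8,4)·0.97^4·0.03^4 = 0.000050
1 − 0.000051 = 0.999949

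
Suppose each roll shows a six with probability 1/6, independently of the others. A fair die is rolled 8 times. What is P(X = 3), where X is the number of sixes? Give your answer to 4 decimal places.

X ~ Binomial(n=8, p=0.166667).
P(X=3) = C(8,3) · p^3 · (1−p)^5
= 56 · 0.0046296 · 0.40188 = 0.104190

0.1042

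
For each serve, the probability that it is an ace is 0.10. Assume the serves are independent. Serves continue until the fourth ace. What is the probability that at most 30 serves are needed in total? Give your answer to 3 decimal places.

0.353

Finishing within 30 serves ⇔ at least 4 successes in the first 30. With X ~ Binomial(30, 0.10), P(Y ≤ 30) = 1 − P(X ≤ 3).
  k=0: C(30,0)·0.10^0·0.90^30 = 0.04239
  k=1: C(30,1)·0.10^1·0.90^29 = 0.14130
  k=2: C(30,2)·0.10^2·0.90^28 = 0.22766
  k=3: C(30,3)·0.10^3·0.90^27 = 0.23609
1 − 0.64744 = 0.35256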